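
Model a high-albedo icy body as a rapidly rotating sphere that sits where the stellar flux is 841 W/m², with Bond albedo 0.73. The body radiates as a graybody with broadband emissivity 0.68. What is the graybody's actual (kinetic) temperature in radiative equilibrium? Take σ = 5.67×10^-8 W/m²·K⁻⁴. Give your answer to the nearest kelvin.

Absorbed flux (global mean): S(1−α)/4 = 841.0·0.27/4 = 56.77 W/m².
Radiative balance εσT⁴ = 56.77 gives T = [56.77/(0.68·σ)]^(1/4) = 195.9 K.

196 K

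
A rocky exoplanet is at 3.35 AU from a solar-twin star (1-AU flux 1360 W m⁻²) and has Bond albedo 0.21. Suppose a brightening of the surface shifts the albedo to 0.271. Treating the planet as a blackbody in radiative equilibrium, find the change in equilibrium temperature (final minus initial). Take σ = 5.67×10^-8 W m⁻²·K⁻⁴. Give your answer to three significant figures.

-2.85 kelvin

By the inverse-square law, S = 1360/3.35² = 121.2 W m⁻².
With α = 0.21, T₁ = 143.3 K.
With α = 0.271, T₂ = 140.5 K.
Change: 140.5 − 143.3 = -2.851 K.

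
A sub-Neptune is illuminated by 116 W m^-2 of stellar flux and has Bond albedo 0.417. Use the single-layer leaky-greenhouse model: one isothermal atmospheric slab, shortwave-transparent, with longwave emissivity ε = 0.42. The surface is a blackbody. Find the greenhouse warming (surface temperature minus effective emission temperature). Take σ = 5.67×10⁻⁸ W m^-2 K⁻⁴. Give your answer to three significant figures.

7.98 kelvin

At the top of the atmosphere, σT_e⁴ = S(1−α)/4 = 16.91 W m^-2, giving T_e = 131.4 K.
Surface balance with a leaky layer gives σT_s⁴ = σT_e⁴·2/(2−ε), so T_s = T_e·[2/(2−0.42)]^(1/4) = 139.4 K.
T_s − T_e = 139.4 − 131.4 = 7.977 K.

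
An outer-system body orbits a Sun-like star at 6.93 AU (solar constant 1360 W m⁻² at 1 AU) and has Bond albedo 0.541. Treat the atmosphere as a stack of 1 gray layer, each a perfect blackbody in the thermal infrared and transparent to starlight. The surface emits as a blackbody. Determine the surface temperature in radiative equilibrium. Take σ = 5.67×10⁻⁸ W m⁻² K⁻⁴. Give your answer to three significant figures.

103 K

Flux at the orbit: S = 1360/(6.93)² = 28.32 W m⁻².
The effective emission temperature is T_e = [S(1−α)/(4σ)]^¼ = 87.01 K.
For an N-layer opaque stack, T_s⁴ = (N+1)T_e⁴, hence T_s = (2)^(1/4)×87.01 K = 103.5 K.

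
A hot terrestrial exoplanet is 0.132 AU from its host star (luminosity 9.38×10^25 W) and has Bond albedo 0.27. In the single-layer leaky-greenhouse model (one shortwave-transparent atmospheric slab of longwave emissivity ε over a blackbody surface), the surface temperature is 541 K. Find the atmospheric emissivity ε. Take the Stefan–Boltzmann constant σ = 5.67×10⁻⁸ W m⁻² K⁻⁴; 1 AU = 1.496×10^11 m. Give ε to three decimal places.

Orbital distance: d = 0.132 AU = 1.975×10^10 m.
S = L/(4πd²) = 19140 W m⁻².
First, T_e = [19140·(1−0.27)/(4σ)]^(1/4) = 498.2 K.
Inverting T_s⁴ = 2T_e⁴/(2−ε): (T_e/T_s)⁴ = 0.7192, so ε = 2(1 − 0.7192) = 0.5615.

0.562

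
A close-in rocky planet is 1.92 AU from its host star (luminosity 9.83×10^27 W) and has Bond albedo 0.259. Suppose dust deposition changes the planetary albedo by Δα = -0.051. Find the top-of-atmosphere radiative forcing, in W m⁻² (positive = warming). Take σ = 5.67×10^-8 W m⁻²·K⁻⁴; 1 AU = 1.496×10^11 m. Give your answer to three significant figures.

d = 1.92 × 1.496×10^11 m = 2.872×10^11 m.
Flux at the orbit: S = L/(4πd²) = 9.83×10^27/(4π·(2.87×10^11)²) = 9482 W m⁻².
TOA radiative forcing: ΔF = −S·Δα/4 = −9482·(-0.051)/4 = 120.9 W m⁻².

121 W m⁻²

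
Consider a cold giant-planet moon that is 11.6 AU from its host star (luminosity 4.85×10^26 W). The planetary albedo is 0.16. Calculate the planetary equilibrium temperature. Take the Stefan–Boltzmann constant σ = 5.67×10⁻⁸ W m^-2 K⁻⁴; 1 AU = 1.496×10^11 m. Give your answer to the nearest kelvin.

d = 11.6 × 1.496×10^11 m = 1.735×10^12 m.
S = L/(4πd²) = 12.82 W m^-2.
The planet absorbs (1−α)S over its disc πR² and re-emits over 4πR², so the mean absorbed flux is (1−0.16)·12.82/4 = 2.691 W m^-2.
In equilibrium σT⁴ equals this, so T = 83.00 K.

83 kelvin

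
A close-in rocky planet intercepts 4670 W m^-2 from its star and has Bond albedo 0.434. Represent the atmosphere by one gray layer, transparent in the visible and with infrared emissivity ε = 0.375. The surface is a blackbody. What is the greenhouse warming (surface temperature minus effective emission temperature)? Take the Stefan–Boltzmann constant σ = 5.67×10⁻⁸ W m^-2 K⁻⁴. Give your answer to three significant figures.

17.5 K

The planet radiates to space at T_e = [S(1−α)/(4σ)]^(1/4) = 328.6 K.
Surface balance with a leaky layer gives σT_s⁴ = σT_e⁴·2/(2−ε), so T_s = T_e·[2/(2−0.375)]^(1/4) = 346.1 K.
The atmosphere warms the surface by 17.51 K.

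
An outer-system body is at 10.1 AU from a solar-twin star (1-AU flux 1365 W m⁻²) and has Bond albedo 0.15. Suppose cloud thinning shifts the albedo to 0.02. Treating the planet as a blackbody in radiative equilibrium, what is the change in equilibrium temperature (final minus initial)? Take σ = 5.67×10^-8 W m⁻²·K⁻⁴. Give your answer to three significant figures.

Flux at the orbit: S = 1365/(10.1)² = 13.38 W m⁻².
Initial: T₁ = [S(1−0.15)/(4σ)]^(1/4) = 84.15 K.
With α = 0.02, T₂ = 87.20 K.
ΔT = T₂ − T₁ = 3.048 K.

3.05 K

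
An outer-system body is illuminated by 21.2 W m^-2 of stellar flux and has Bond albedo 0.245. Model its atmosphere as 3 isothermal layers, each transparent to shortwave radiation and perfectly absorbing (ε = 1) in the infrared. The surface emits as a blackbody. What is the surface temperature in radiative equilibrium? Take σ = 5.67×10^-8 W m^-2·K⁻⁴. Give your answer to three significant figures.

130 kelvin

OLR = S(1−α)/4 = 4.002 W m^-2; the top layer radiates at T_e = 91.66 K.
For an N-layer opaque stack, T_s⁴ = (N+1)T_e⁴, hence T_s = (4)^(1/4)×91.66 K = 129.6 K.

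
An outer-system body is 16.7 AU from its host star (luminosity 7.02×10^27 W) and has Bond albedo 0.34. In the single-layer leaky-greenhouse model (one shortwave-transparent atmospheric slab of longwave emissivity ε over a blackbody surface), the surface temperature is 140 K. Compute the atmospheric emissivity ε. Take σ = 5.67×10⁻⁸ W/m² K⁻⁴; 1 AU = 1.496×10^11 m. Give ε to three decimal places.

0.644

d = 16.7 × 1.496×10^11 m = 2.498×10^12 m.
S = L/(4πd²) = 89.50 W/m².
First, T_e = [89.50·(1−0.34)/(4σ)]^(1/4) = 127.0 K.
Since (2−ε)/2 = (T_e/T_s)⁴ = 0.6780, ε = 0.6440.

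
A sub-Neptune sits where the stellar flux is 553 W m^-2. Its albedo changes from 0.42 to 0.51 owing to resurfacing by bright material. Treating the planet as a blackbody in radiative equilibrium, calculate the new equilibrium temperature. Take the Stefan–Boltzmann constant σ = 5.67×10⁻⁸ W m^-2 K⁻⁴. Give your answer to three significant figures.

186 K

With the new albedo, S(1−α₂)/4 = 67.74 W m^-2, so T₂ = 185.9 K.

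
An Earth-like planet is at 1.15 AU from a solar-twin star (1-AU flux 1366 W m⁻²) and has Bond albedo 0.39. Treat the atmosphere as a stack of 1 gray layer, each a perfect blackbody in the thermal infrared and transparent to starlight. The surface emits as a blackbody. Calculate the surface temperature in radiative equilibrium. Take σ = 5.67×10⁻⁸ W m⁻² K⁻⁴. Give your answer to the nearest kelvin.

273 K

Flux at the orbit: S = 1366/(1.15)² = 1033 W m⁻².
The effective emission temperature is T_e = [S(1−α)/(4σ)]^¼ = 229.6 K.
For an N-layer opaque stack, T_s⁴ = (N+1)T_e⁴, hence T_s = (2)^(1/4)×229.6 K = 273.0 K.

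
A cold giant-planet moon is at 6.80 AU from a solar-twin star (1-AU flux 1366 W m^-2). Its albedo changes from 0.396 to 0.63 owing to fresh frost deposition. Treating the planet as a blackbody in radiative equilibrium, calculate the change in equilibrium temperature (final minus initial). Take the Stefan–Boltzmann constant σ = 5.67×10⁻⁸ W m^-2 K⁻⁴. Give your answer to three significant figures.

-10.9 K

Flux at the orbit: S = 1366/(6.80)² = 29.54 W m^-2.
Initial: T₁ = [S(1−0.396)/(4σ)]^(1/4) = 94.18 K.
With α = 0.63, T₂ = 83.32 K.
ΔT = T₂ − T₁ = -10.86 K.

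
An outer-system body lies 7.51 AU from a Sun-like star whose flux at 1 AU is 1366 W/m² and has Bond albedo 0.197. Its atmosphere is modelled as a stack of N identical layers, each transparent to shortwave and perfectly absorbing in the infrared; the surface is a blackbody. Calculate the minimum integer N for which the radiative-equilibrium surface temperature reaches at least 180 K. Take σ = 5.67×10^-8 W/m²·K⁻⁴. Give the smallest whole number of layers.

By the inverse-square law, S = 1366/7.51² = 24.22 W/m².
Top-of-atmosphere balance: σT_e⁴ = S(1−α)/4 = 4.862 W/m² → T_e = 96.23 K.
T_s = (N+1)^(1/4)·T_e ≥ 180 K requires N+1 ≥ (T_s/T_e)⁴ = (180/96.23)⁴ = 12.242.
So N ≥ 11.242; the smallest integer is N = 12.

12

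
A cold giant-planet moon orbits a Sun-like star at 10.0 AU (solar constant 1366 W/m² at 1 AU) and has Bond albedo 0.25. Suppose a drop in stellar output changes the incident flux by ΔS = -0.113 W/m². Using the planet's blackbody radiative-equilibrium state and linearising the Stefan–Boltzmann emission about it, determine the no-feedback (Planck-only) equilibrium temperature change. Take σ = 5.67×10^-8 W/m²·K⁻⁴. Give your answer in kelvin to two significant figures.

-0.17 kelvin

Flux at the orbit: S = 1366/(10.0)² = 13.66 W/m².
Unperturbed T_e = [13.66·(1−0.25)/(4σ)]^¼ = 81.98 K.
Only a fraction (1−α) is absorbed and it's spread over 4πR², so ΔF = (1−α)ΔS/4 = -0.02119 W/m².
Planck response: λ_P = 4σT_e³ = 4·5.67×10⁻⁸·(81.98)³ = 0.1250 W/m²/K.
Hence the no-feedback warming is ΔF/(4σT_e³) = -0.170 K.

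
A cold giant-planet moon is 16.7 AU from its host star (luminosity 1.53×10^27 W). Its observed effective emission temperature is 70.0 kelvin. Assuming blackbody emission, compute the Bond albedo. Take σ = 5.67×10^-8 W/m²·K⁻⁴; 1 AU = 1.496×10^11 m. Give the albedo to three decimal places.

Orbital distance: d = 16.7 AU = 2.498×10^12 m.
Flux at the orbit: S = L/(4πd²) = 1.53×10^27/(4π·(2.50×10^12)²) = 19.51 W/m².
Rearranging the radiative balance, α = 1 − 4σT⁴/S.
σT⁴ = 1.361 W/m², so 4σT⁴ = 5.445 W/m².
Hence α = 1 − 5.445/19.51 = 0.7208.

0.721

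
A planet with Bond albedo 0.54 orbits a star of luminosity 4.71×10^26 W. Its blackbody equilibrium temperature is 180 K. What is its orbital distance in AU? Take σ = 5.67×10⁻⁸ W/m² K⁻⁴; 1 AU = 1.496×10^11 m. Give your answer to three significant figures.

1.80 AU

Energy balance gives S = 4σT⁴/(1−α) = 517.6 W/m².
From L = 4πd²S, d = √(4.71×10^26/(4π·517.6)) = 2.691×10^11 m = 1.799 AU.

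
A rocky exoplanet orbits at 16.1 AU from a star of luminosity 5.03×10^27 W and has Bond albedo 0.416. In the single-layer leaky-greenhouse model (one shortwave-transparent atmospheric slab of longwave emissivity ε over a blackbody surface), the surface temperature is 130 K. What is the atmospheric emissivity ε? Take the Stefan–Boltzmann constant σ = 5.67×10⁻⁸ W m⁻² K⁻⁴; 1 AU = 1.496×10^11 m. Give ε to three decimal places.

d = 16.1 × 1.496×10^11 m = 2.409×10^12 m.
Flux at the orbit: S = L/(4πd²) = 5.03×10^27/(4π·(2.41×10^12)²) = 69.00 W m⁻².
TOA balance gives T_e = 115.5 K.
Since (2−ε)/2 = (T_e/T_s)⁴ = 0.6221, ε = 0.7559.

0.756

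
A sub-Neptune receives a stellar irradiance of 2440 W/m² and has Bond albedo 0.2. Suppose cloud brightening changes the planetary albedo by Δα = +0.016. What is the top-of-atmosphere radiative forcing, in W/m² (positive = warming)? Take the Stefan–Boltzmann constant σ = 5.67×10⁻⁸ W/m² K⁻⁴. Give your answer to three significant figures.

-9.76 W/m²

The change in absorbed flux is Δ[S(1−α)/4] = −SΔα/4 = -9.760 W/m².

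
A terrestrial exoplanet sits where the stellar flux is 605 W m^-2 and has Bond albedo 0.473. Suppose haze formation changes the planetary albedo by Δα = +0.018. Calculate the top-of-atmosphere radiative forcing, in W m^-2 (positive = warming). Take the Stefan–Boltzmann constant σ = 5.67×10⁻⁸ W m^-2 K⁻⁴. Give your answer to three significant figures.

TOA radiative forcing: ΔF = −S·Δα/4 = −605.0·(+0.018)/4 = -2.722 W m^-2.

-2.72 W m^-2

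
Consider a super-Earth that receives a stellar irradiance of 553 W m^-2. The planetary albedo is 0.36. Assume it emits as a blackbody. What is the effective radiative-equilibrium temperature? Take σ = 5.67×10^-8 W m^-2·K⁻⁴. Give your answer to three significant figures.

Averaging over the sphere, the absorbed flux is S(1−α)/4 = 88.48 W m^-2.
Balancing against σT⁴: T = (88.48/5.67×10⁻⁸)^(1/4) = 198.8 K.

199 K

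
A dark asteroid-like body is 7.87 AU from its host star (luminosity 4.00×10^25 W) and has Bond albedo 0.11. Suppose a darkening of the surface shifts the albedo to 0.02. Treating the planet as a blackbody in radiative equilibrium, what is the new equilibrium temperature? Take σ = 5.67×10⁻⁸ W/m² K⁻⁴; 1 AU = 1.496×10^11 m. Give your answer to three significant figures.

Orbital distance: d = 7.87 AU = 1.177×10^12 m.
Flux at the orbit: S = L/(4πd²) = 4.00×10^25/(4π·(1.18×10^12)²) = 2.296 W/m².
With the new albedo, S(1−α₂)/4 = 0.5626 W/m², so T₂ = 56.12 K.

56.1 K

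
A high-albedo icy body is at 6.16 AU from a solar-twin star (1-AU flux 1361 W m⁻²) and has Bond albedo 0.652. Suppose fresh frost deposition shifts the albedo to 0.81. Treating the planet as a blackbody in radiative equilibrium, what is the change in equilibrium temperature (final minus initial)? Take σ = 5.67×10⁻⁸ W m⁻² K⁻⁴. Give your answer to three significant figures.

-12.1 K

Irradiance scales as 1/d², so S = 1361 W m⁻² × (1/6.16)² = 35.87 W m⁻².
Before: T₁ = [35.87·0.348/(4σ)]^(1/4) = 86.13 K.
With α = 0.81, T₂ = 74.04 K.
Change: 74.04 − 86.13 = -12.09 K.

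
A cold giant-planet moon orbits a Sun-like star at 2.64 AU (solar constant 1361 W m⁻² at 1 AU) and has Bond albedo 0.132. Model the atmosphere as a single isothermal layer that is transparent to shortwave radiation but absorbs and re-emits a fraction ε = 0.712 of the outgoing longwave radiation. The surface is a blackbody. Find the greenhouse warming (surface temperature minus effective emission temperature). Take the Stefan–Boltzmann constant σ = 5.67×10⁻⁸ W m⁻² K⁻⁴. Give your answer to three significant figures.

19.2 kelvin

Irradiance scales as 1/d², so S = 1361 W m⁻² × (1/2.64)² = 195.3 W m⁻².
At the top of the atmosphere, σT_e⁴ = S(1−α)/4 = 42.38 W m⁻², giving T_e = 165.3 K.
Surface balance with a leaky layer gives σT_s⁴ = σT_e⁴·2/(2−ε), so T_s = T_e·[2/(2−0.712)]^(1/4) = 184.6 K.
The atmosphere warms the surface by 19.23 K.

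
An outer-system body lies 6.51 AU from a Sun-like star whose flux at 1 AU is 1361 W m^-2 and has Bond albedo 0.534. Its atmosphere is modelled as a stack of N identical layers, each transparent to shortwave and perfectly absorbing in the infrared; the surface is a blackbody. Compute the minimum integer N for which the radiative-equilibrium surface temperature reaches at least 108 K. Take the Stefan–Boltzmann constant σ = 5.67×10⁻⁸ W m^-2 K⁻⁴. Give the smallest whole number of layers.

2

Irradiance scales as 1/d², so S = 1361 W m^-2 × (1/6.51)² = 32.11 W m^-2.
OLR = S(1−α)/4 = 3.741 W m^-2; the top layer radiates at T_e = 90.13 K.
Since T_s⁴ = (N+1)T_e⁴, we need N ≥ (T_s/T_e)⁴ − 1 = 1.062.
So N ≥ 1.062; the smallest integer is N = 2.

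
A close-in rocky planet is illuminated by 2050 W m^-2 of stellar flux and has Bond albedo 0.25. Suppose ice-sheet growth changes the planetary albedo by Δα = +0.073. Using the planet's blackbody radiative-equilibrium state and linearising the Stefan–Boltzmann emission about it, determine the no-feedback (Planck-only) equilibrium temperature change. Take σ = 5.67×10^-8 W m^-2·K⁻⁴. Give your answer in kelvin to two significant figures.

-7.0 K

Unperturbed T_e = [2050·(1−0.25)/(4σ)]^¼ = 286.9 K.
ΔF = −(S/4)Δα = −(2050/4)×(+0.073) = -37.41 W m^-2.
The Planck feedback parameter is 4σT_e³ = 5.358 W m^-2/K.
ΔT₀ = ΔF/λ_P = -37.41/5.358 = -6.98 K.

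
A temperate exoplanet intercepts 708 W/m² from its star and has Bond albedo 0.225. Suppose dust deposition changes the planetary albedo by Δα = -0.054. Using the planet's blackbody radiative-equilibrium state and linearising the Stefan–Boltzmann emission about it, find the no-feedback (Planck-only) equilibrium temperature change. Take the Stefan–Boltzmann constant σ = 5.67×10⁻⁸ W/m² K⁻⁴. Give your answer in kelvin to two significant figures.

Reference equilibrium: T_e = [S(1−α)/(4σ)]^(1/4) = 221.8 K.
ΔF = −(S/4)Δα = −(708.0/4)×(-0.054) = 9.558 W/m².
Planck response: λ_P = 4σT_e³ = 4·5.67×10⁻⁸·(221.8)³ = 2.474 W/m²/K.
ΔT₀ = ΔF/λ_P = 9.558/2.474 = 3.86 K.

3.9 kelvin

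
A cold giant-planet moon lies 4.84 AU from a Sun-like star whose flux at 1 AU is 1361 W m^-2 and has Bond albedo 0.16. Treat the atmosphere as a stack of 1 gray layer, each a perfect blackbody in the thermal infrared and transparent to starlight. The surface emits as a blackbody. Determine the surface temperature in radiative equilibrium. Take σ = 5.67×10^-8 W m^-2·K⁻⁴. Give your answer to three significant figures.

Irradiance scales as 1/d², so S = 1361 W m^-2 × (1/4.84)² = 58.10 W m^-2.
Top-of-atmosphere balance: σT_e⁴ = S(1−α)/4 = 12.20 W m^-2 → T_e = 121.1 K.
With N = 1 opaque layers, T_s = (N+1)^(1/4)·T_e = 2^(1/4)·121.1 = 144.0 K.

144 kelvin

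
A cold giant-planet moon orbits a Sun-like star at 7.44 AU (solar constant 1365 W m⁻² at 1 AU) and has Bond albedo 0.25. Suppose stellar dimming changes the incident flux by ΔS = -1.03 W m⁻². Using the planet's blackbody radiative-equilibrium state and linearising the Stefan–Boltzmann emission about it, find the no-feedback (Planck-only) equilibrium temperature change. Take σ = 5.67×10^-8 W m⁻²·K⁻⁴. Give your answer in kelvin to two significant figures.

Irradiance scales as 1/d², so S = 1365 W m⁻² × (1/7.44)² = 24.66 W m⁻².
Unperturbed T_e = [24.66·(1−0.25)/(4σ)]^¼ = 95.03 K.
Only a fraction (1−α) is absorbed and it's spread over 4πR², so ΔF = (1−α)ΔS/4 = -0.1931 W m⁻².
The Planck feedback parameter is 4σT_e³ = 0.1946 W m⁻²/K.
So ΔT₀ = -0.1931/0.1946 = -0.992 K.

-0.99 K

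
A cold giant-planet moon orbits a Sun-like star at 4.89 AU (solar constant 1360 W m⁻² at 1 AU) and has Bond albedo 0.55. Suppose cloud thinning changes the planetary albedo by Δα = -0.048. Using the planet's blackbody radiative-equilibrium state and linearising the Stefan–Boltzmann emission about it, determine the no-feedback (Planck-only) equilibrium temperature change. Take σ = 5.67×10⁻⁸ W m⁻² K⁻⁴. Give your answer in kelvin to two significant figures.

Irradiance scales as 1/d², so S = 1360 W m⁻² × (1/4.89)² = 56.87 W m⁻².
Unperturbed T_e = [56.87·(1−0.55)/(4σ)]^¼ = 103.1 K.
ΔF = −(S/4)Δα = −(56.87/4)×(-0.048) = 0.6825 W m⁻².
Planck response: λ_P = 4σT_e³ = 4·5.67×10⁻⁸·(103.1)³ = 0.2483 W m⁻²/K.
So ΔT₀ = 0.6825/0.2483 = 2.75 K.

2.7 kelvin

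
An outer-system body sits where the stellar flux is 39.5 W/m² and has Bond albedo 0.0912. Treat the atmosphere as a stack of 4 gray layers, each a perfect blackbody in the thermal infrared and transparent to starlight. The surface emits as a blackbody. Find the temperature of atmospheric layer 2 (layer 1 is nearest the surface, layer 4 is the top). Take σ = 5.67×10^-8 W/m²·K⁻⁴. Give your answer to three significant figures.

148 K

The effective emission temperature is T_e = [S(1−α)/(4σ)]^¼ = 112.2 K.
In the N-layer model, layer k (counted from the surface) has T_k = (N+1−k)^(1/4)·T_e.
T_2 = (3)^(1/4)·112.2 = 147.6 K.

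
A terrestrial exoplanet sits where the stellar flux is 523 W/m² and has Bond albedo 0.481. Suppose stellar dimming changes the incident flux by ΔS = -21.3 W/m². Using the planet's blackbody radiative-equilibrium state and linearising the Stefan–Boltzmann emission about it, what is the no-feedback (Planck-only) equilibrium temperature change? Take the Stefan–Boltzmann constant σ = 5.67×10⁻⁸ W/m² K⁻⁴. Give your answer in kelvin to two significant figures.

The baseline emission temperature is T_e = 186.0 K.
Only a fraction (1−α) is absorbed and it's spread over 4πR², so ΔF = (1−α)ΔS/4 = -2.764 W/m².
Planck response: λ_P = 4σT_e³ = 4·5.67×10⁻⁸·(186.0)³ = 1.459 W/m²/K.
Hence the no-feedback warming is ΔF/(4σT_e³) = -1.89 K.

-1.9 K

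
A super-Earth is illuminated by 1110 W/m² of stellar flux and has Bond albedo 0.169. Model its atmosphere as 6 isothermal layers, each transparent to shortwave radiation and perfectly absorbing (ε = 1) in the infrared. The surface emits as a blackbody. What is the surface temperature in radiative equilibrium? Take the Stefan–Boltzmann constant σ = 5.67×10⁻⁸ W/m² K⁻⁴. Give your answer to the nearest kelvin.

411 K

Top-of-atmosphere balance: σT_e⁴ = S(1−α)/4 = 230.6 W/m² → T_e = 252.5 K.
With N = 6 opaque layers, T_s = (N+1)^(1/4)·T_e = 7^(1/4)·252.5 = 410.8 K.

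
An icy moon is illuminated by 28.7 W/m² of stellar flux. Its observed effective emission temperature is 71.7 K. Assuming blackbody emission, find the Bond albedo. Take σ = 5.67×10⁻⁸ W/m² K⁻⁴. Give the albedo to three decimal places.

Energy balance: S(1−α)/4 = σT⁴, so 1−α = 4σT⁴/S.
σT⁴ = 1.499 W/m², so 4σT⁴ = 5.994 W/m².
Hence α = 1 − 5.994/28.70 = 0.7911.

0.791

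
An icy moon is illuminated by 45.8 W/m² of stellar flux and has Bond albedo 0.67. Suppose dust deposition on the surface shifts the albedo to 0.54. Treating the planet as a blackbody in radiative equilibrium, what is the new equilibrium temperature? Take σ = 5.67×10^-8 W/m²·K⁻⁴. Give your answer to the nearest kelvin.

98 K

New equilibrium: T₂ = [(1−0.54)·45.80/(4σ)]^(1/4) = 98.17 K.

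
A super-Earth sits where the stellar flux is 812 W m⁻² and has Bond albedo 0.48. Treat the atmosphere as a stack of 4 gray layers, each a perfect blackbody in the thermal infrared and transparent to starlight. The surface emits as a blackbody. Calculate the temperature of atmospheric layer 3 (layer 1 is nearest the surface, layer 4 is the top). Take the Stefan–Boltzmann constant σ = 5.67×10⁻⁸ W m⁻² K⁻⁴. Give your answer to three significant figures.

247 K

OLR = S(1−α)/4 = 105.6 W m⁻²; the top layer radiates at T_e = 207.7 K.
The net upward flux σT_e⁴ is constant between every pair of levels, so T_k⁴ = (N+1−k)T_e⁴.
T_3 = (2)^(1/4)·207.7 = 247.0 K.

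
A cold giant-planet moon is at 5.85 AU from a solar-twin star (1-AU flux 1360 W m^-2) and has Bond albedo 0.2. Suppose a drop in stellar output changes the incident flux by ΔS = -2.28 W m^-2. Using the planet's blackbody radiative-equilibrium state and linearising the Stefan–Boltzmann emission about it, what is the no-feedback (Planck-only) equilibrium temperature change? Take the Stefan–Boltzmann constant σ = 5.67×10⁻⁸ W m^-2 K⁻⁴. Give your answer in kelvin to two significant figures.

-1.6 kelvin

Flux at the orbit: S = 1360/(5.85)² = 39.74 W m^-2.
Unperturbed T_e = [39.74·(1−0.2)/(4σ)]^¼ = 108.8 K.
ΔF = Δ[S(1−α)]/4 = (1−0.2)·-2.28/4 = -0.4560 W m^-2.
Linearising σT⁴ gives d(σT⁴)/dT = 4σT_e³ = 0.2922 W m^-2 per K.
Hence the no-feedback warming is ΔF/(4σT_e³) = -1.56 K.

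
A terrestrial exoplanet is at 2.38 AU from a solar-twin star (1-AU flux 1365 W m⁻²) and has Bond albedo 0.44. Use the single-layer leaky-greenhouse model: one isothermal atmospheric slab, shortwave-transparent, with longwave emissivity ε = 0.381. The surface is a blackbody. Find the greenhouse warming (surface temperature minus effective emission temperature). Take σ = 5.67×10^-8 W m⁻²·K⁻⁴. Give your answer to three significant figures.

8.47 kelvin

By the inverse-square law, S = 1365/2.38² = 241.0 W m⁻².
Effective emission temperature (TOA balance): σT_e⁴ = S(1−α)/4 = 33.74 W m⁻² → T_e = 156.2 K.
Surface balance with a leaky layer gives σT_s⁴ = σT_e⁴·2/(2−ε), so T_s = T_e·[2/(2−0.381)]^(1/4) = 164.7 K.
The atmosphere warms the surface by 8.474 K.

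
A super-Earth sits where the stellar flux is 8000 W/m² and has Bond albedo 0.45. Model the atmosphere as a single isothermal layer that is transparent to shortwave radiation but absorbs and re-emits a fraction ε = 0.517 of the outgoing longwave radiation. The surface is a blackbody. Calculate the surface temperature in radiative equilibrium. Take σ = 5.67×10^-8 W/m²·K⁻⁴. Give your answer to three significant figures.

402 K

Effective emission temperature (TOA balance): σT_e⁴ = S(1−α)/4 = 1100 W/m² → T_e = 373.2 K.
Surface balance with a leaky layer gives σT_s⁴ = σT_e⁴·2/(2−ε), so T_s = T_e·[2/(2−0.517)]^(1/4) = 402.2 K.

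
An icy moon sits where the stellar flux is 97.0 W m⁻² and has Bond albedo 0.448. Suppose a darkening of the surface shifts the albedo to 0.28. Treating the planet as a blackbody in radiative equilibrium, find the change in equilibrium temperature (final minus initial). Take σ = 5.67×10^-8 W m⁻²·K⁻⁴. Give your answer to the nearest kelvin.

Initial: T₁ = [S(1−0.448)/(4σ)]^(1/4) = 124.0 K.
With α = 0.28, T₂ = 132.5 K.
ΔT = T₂ − T₁ = 8.513 K.

9 kelvin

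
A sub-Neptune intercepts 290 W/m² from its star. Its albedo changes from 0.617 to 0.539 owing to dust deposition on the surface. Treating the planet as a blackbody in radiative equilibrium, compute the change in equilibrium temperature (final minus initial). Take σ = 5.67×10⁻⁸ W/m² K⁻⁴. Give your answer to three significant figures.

7.06 kelvin

Initial: T₁ = [S(1−0.617)/(4σ)]^(1/4) = 148.8 K.
Final:   T₂ = [S(1−0.539)/(4σ)]^(1/4) = 155.8 K.
ΔT = T₂ − T₁ = 7.056 K.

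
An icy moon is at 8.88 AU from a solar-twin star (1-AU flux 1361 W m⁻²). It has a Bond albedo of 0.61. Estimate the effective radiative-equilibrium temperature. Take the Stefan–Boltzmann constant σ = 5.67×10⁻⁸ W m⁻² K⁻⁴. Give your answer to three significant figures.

73.8 K

Flux at the orbit: S = 1361/(8.88)² = 17.26 W m⁻².
The planet absorbs (1−α)S over its disc πR² and re-emits over 4πR², so the mean absorbed flux is (1−0.61)·17.26/4 = 1.683 W m⁻².
Balancing against σT⁴: T = (1.683/5.67×10⁻⁸)^(1/4) = 73.81 K.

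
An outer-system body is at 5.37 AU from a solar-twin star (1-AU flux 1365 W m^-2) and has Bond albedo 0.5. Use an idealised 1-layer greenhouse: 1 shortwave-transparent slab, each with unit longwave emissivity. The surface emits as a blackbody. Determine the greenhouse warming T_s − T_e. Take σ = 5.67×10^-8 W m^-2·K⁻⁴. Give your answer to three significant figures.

By the inverse-square law, S = 1365/5.37² = 47.34 W m^-2.
OLR = S(1−α)/4 = 5.917 W m^-2; the top layer radiates at T_e = 101.1 K.
Surface: T_s = (2)^¼·T_e = 120.2 K.
So the greenhouse effect raises the surface by 120.2 − 101.1 = 19.12 K.

19.1 K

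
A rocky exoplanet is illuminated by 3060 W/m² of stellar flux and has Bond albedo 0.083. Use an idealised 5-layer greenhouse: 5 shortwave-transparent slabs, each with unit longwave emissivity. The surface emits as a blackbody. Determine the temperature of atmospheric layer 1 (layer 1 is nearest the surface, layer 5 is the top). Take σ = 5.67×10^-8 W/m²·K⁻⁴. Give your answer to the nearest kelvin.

OLR = S(1−α)/4 = 701.5 W/m²; the top layer radiates at T_e = 333.5 K.
In the N-layer model, layer k (counted from the surface) has T_k = (N+1−k)^(1/4)·T_e.
T_1 = (5)^(1/4)·333.5 = 498.7 K.

499 kelvin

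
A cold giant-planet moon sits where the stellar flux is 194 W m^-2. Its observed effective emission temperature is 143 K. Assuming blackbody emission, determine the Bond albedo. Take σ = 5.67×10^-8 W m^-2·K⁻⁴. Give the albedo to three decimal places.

Energy balance: S(1−α)/4 = σT⁴, so 1−α = 4σT⁴/S.
σT⁴ = 23.71 W m^-2, so 4σT⁴ = 94.84 W m^-2.
1−α = 94.84/194.0 = 0.4889, so α = 0.5111.

0.511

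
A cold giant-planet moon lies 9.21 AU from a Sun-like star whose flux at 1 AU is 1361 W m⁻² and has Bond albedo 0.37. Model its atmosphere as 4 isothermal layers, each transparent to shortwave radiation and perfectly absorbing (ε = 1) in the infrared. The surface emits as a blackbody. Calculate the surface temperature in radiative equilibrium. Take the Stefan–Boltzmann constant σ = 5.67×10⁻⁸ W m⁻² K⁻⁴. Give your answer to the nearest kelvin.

Irradiance scales as 1/d², so S = 1361 W m⁻² × (1/9.21)² = 16.04 W m⁻².
OLR = S(1−α)/4 = 2.527 W m⁻²; the top layer radiates at T_e = 81.71 K.
For an N-layer opaque stack, T_s⁴ = (N+1)T_e⁴, hence T_s = (5)^(1/4)×81.71 K = 122.2 K.

122 K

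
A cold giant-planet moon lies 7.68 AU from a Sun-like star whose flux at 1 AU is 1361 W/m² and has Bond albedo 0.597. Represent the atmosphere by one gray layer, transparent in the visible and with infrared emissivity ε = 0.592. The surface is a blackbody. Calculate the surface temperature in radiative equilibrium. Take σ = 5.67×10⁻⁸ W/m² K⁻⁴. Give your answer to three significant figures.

Flux at the orbit: S = 1361/(7.68)² = 23.07 W/m².
The planet radiates to space at T_e = [S(1−α)/(4σ)]^(1/4) = 80.02 K.
For a single slab of emissivity ε, T_s⁴ = 2T_e⁴/(2−ε); thus T_s = 80.02·(1.42)^(1/4) = 87.36 K.

87.4 K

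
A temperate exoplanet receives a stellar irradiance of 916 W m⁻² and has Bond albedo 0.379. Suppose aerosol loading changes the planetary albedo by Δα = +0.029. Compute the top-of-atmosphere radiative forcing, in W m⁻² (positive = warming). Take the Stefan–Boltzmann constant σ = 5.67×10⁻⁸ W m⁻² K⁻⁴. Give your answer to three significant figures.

TOA radiative forcing: ΔF = −S·Δα/4 = −916.0·(+0.029)/4 = -6.641 W m⁻².

-6.64 W m⁻²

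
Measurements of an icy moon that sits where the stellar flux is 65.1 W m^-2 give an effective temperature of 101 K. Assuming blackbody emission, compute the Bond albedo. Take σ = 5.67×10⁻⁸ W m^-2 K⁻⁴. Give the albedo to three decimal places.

0.637

Rearranging the radiative balance, α = 1 − 4σT⁴/S.
4σT⁴ = 4·5.67×10⁻⁸·(101)⁴ = 23.60 W m^-2.
Hence α = 1 − 23.60/65.10 = 0.6375.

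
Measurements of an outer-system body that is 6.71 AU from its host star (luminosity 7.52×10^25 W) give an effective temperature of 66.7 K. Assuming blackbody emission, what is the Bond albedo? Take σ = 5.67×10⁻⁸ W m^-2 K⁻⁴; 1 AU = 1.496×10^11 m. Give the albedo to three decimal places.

0.244

Orbital distance: d = 6.71 AU = 1.004×10^12 m.
Spreading L over a sphere of radius d: S = 7.52×10^25/(4π·1.00×10^12²) = 5.939 W m^-2.
Energy balance: S(1−α)/4 = σT⁴, so 1−α = 4σT⁴/S.
4σT⁴ = 4·5.67×10⁻⁸·(66.7)⁴ = 4.489 W m^-2.
Hence α = 1 − 4.489/5.939 = 0.2441.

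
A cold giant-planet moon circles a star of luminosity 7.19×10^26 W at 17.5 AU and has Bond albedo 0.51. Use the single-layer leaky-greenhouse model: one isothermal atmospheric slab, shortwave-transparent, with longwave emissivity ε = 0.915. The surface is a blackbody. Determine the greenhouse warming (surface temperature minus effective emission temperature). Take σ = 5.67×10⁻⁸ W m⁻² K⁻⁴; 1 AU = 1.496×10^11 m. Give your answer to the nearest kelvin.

11 K

Orbital distance: d = 17.5 AU = 2.618×10^12 m.
Flux at the orbit: S = L/(4πd²) = 7.19×10^26/(4π·(2.62×10^12)²) = 8.348 W m⁻².
The planet radiates to space at T_e = [S(1−α)/(4σ)]^(1/4) = 65.17 K.
The surface balance (absorbed SW + ε·downward IR = σT_s⁴) with T_a⁴ = T_s⁴/2 reduces to T_s = T_e·[2/(2−ε)]^¼ = 75.93 K.
Greenhouse warming: T_s − T_e = 10.77 K.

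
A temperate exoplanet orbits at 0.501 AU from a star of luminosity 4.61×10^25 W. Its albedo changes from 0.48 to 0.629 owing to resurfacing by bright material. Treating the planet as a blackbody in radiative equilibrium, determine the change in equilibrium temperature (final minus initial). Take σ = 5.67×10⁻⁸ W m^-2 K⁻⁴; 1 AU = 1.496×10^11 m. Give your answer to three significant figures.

Orbital distance: d = 0.501 AU = 7.495×10^10 m.
Spreading L over a sphere of radius d: S = 4.61×10^25/(4π·7.49×10^10²) = 653.1 W m^-2.
With α = 0.48, T₁ = 196.7 K.
After:  T₂ = [653.1·0.371/(4σ)]^(1/4) = 180.8 K.
ΔT = T₂ − T₁ = -15.92 K.

-15.9 K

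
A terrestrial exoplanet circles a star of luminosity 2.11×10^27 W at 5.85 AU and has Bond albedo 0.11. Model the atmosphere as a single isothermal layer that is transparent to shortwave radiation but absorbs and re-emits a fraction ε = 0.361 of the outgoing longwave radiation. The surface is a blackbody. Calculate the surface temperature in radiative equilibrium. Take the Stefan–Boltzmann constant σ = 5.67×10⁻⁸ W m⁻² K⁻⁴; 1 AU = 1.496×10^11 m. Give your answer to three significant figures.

180 kelvin

Orbital distance: d = 5.85 AU = 8.752×10^11 m.
S = L/(4πd²) = 219.2 W m⁻².
Effective emission temperature (TOA balance): σT_e⁴ = S(1−α)/4 = 48.78 W m⁻² → T_e = 171.3 K.
For a single slab of emissivity ε, T_s⁴ = 2T_e⁴/(2−ε); thus T_s = 171.3·(1.22)^(1/4) = 180.0 K.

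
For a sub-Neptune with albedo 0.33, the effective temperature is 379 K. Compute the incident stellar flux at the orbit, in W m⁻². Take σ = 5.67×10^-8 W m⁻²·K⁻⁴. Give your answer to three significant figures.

6980 W m⁻²

From S(1−α)/4 = σT⁴: S = 4σT⁴/(1−α).
σT⁴ = 5.67×10⁻⁸·(379)⁴ = 1170 W m⁻².
So S = 4×1170/(1−0.33) = 6984 W m⁻².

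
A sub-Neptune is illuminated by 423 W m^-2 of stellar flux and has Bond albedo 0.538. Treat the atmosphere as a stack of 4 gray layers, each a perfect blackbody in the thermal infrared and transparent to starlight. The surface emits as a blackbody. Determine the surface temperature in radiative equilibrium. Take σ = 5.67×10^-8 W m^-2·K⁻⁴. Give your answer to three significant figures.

Top-of-atmosphere balance: σT_e⁴ = S(1−α)/4 = 48.86 W m^-2 → T_e = 171.3 K.
For an N-layer opaque stack, T_s⁴ = (N+1)T_e⁴, hence T_s = (5)^(1/4)×171.3 K = 256.2 K.

256 K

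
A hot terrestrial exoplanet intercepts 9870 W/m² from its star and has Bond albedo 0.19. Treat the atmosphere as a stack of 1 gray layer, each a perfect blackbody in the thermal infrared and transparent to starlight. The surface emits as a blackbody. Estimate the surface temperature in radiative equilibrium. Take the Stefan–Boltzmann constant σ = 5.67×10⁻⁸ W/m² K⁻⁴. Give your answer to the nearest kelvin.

515 kelvin

OLR = S(1−α)/4 = 1999 W/m²; the top layer radiates at T_e = 433.3 K.
With N = 1 opaque layers, T_s = (N+1)^(1/4)·T_e = 2^(1/4)·433.3 = 515.3 K.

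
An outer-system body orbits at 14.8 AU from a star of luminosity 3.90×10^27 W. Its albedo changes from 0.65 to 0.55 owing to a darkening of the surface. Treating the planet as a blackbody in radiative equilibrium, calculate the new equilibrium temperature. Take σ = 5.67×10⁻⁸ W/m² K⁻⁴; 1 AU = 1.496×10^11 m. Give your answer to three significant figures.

106 K

Orbital distance: d = 14.8 AU = 2.214×10^12 m.
Spreading L over a sphere of radius d: S = 3.90×10^27/(4π·2.21×10^12²) = 63.31 W/m².
With the new albedo, S(1−α₂)/4 = 7.122 W/m², so T₂ = 105.9 K.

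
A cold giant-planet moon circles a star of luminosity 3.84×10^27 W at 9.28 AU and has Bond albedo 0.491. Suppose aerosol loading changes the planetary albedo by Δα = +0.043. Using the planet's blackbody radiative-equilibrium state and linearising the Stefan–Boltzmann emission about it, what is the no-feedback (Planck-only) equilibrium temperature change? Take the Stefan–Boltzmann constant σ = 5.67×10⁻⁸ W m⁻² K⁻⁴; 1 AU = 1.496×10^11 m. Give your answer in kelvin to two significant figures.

Orbital distance: d = 9.28 AU = 1.388×10^12 m.
Flux at the orbit: S = L/(4πd²) = 3.84×10^27/(4π·(1.39×10^12)²) = 158.5 W m⁻².
Unperturbed T_e = [158.5·(1−0.491)/(4σ)]^¼ = 137.3 K.
ΔF = −(S/4)Δα = −(158.5/4)×(+0.043) = -1.704 W m⁻².
The Planck feedback parameter is 4σT_e³ = 0.5876 W m⁻²/K.
So ΔT₀ = -1.704/0.5876 = -2.90 K.

-2.9 K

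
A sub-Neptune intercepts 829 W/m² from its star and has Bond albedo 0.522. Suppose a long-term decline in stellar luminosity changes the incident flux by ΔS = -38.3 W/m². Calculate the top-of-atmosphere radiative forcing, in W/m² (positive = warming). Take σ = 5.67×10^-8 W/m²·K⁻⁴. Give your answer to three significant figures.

TOA radiative forcing: ΔF = (1−α)ΔS/4 = 0.478·(-38.3)/4 = -4.577 W/m².

-4.58 W/m²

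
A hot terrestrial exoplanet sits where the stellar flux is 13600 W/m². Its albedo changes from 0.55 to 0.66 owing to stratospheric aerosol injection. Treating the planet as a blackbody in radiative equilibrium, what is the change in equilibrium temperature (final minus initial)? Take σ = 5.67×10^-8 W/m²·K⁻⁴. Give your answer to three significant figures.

Initial: T₁ = [S(1−0.55)/(4σ)]^(1/4) = 405.3 K.
With α = 0.66, T₂ = 377.9 K.
Change: 377.9 − 405.3 = -27.43 K.

-27.4 kelvin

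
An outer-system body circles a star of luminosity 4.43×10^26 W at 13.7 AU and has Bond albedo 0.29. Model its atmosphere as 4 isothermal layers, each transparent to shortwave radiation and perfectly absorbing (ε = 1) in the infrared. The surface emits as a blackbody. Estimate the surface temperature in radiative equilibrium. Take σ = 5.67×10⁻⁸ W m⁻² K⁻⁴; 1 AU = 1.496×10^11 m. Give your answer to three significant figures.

d = 13.7 × 1.496×10^11 m = 2.050×10^12 m.
Flux at the orbit: S = L/(4πd²) = 4.43×10^26/(4π·(2.05×10^12)²) = 8.392 W m⁻².
OLR = S(1−α)/4 = 1.490 W m⁻²; the top layer radiates at T_e = 71.59 K.
With N = 4 opaque layers, T_s = (N+1)^(1/4)·T_e = 5^(1/4)·71.59 = 107.1 K.

107 kelvin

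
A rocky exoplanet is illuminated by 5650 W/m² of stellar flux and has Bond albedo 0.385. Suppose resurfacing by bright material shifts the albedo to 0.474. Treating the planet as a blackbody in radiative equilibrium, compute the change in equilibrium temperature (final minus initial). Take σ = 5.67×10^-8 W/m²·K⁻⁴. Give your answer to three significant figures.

Initial: T₁ = [S(1−0.385)/(4σ)]^(1/4) = 351.8 K.
After:  T₂ = [5650·0.526/(4σ)]^(1/4) = 338.3 K.
Change: 338.3 − 351.8 = -13.48 K.

-13.5 K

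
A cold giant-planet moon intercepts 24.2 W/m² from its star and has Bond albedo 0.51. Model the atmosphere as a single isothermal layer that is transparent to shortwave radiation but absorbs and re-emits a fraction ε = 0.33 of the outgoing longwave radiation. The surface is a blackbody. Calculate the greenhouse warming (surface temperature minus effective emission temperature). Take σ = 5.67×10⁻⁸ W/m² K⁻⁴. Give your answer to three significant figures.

3.92 K

The planet radiates to space at T_e = [S(1−α)/(4σ)]^(1/4) = 85.03 K.
The surface balance (absorbed SW + ε·downward IR = σT_s⁴) with T_a⁴ = T_s⁴/2 reduces to T_s = T_e·[2/(2−ε)]^¼ = 88.96 K.
T_s − T_e = 88.96 − 85.03 = 3.921 K.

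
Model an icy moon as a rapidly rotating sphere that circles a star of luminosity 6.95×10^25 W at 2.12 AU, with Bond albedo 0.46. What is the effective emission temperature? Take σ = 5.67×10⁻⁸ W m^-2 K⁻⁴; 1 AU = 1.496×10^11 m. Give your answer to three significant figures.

d = 2.12 × 1.496×10^11 m = 3.172×10^11 m.
Flux at the orbit: S = L/(4πd²) = 6.95×10^25/(4π·(3.17×10^11)²) = 54.98 W m^-2.
Absorbed flux (global mean): S(1−α)/4 = 54.98·0.54/4 = 7.423 W m^-2.
Set σT⁴ = 7.423 → T = (7.423/σ)^(1/4) = 107.0 K.

107 K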